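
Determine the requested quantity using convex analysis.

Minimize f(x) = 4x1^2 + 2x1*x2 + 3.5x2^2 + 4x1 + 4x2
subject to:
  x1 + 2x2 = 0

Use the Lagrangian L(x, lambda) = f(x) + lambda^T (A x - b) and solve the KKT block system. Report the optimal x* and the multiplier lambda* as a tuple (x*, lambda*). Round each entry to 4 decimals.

Form the Lagrangian:
  L(x, lambda) = (1/2) x^T Q x + c^T x + lambda^T (A x - b)
Stationarity (grad_x L = 0): Q x + c + A^T lambda = 0.
Primal feasibility: A x = b.

This gives the KKT block system:
  [ Q   A^T ] [ x     ]   [-c ]
  [ A    0  ] [ lambda ] = [ b ]

Solving the linear system:
  x*      = (-0.2581, 0.129)
  lambda* = (-2.1935)
  f(x*)   = -0.2581

x* = (-0.2581, 0.129), lambda* = (-2.1935)


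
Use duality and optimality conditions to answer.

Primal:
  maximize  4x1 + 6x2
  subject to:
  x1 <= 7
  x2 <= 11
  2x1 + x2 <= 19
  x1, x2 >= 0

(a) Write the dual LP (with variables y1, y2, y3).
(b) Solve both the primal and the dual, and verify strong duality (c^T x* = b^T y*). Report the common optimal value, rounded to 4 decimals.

The standard primal-dual pair for 'max c^T x s.t. A x <= b, x >= 0' is:
  Dual:  min b^T y  s.t.  A^T y >= c,  y >= 0.

So the dual LP is:
  minimize  7y1 + 11y2 + 19y3
  subject to:
    y1 + 2y3 >= 4
    y2 + y3 >= 6
    y1, y2, y3 >= 0

Solving the primal: x* = (4, 11).
  primal value c^T x* = 82.
Solving the dual: y* = (0, 4, 2).
  dual value b^T y* = 82.
Strong duality: c^T x* = b^T y*. Confirmed.

82


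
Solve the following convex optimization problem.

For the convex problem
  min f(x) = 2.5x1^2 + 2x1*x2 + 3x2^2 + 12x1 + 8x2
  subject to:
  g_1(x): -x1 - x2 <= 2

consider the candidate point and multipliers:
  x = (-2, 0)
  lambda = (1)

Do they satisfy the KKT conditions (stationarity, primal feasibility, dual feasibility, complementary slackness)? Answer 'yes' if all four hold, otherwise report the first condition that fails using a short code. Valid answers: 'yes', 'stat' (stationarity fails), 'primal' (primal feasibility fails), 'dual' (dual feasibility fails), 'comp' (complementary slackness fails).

Gradient of f: grad f(x) = Q x + c = (2, 4)
Constraint values g_i(x) = a_i^T x - b_i:
  g_1((-2, 0)) = 0
Stationarity residual: grad f(x) + sum_i lambda_i a_i = (1, 3)
  -> stationarity FAILS
Primal feasibility (all g_i <= 0): OK
Dual feasibility (all lambda_i >= 0): OK
Complementary slackness (lambda_i * g_i(x) = 0 for all i): OK

Verdict: the first failing condition is stationarity -> stat.

stat


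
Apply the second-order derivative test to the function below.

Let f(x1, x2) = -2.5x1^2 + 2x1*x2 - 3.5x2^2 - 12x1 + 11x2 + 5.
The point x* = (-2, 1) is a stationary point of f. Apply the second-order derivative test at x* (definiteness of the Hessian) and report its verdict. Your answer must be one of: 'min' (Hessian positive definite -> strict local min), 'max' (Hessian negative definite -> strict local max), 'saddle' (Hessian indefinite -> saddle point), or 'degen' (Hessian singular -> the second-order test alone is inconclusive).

Compute the Hessian H = grad^2 f:
  H = [[-5, 2], [2, -7]]
Verify stationarity: grad f(x*) = H x* + g = (0, 0).
Eigenvalues of H: -8.2361, -3.7639.
Both eigenvalues < 0, so H is negative definite -> x* is a strict local max.

max


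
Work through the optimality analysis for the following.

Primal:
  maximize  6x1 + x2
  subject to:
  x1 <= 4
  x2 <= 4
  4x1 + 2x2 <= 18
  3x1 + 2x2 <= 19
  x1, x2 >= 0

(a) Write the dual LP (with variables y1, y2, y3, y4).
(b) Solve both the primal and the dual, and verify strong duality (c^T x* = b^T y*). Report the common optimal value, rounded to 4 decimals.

The standard primal-dual pair for 'max c^T x s.t. A x <= b, x >= 0' is:
  Dual:  min b^T y  s.t.  A^T y >= c,  y >= 0.

So the dual LP is:
  minimize  4y1 + 4y2 + 18y3 + 19y4
  subject to:
    y1 + 4y3 + 3y4 >= 6
    y2 + 2y3 + 2y4 >= 1
    y1, y2, y3, y4 >= 0

Solving the primal: x* = (4, 1).
  primal value c^T x* = 25.
Solving the dual: y* = (4, 0, 0.5, 0).
  dual value b^T y* = 25.
Strong duality: c^T x* = b^T y*. Confirmed.

25


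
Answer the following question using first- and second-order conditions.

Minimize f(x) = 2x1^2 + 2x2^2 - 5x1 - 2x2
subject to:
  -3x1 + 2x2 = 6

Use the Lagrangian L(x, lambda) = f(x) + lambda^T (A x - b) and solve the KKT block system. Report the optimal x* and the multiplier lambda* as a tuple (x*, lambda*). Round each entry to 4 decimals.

Form the Lagrangian:
  L(x, lambda) = (1/2) x^T Q x + c^T x + lambda^T (A x - b)
Stationarity (grad_x L = 0): Q x + c + A^T lambda = 0.
Primal feasibility: A x = b.

This gives the KKT block system:
  [ Q   A^T ] [ x     ]   [-c ]
  [ A    0  ] [ lambda ] = [ b ]

Solving the linear system:
  x*      = (-0.7692, 1.8462)
  lambda* = (-2.6923)
  f(x*)   = 8.1538

x* = (-0.7692, 1.8462), lambda* = (-2.6923)


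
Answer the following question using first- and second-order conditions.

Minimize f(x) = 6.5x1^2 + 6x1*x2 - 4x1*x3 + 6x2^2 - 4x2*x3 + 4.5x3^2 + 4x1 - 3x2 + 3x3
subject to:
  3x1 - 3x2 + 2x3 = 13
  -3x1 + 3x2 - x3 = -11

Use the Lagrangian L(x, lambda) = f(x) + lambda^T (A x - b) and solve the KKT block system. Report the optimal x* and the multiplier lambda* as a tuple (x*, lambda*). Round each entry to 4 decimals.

Form the Lagrangian:
  L(x, lambda) = (1/2) x^T Q x + c^T x + lambda^T (A x - b)
Stationarity (grad_x L = 0): Q x + c + A^T lambda = 0.
Primal feasibility: A x = b.

This gives the KKT block system:
  [ Q   A^T ] [ x     ]   [-c ]
  [ A    0  ] [ lambda ] = [ b ]

Solving the linear system:
  x*      = (1.8649, -1.1351, 2)
  lambda* = (-13.6036, -9.1261)
  f(x*)   = 46.6622

x* = (1.8649, -1.1351, 2), lambda* = (-13.6036, -9.1261)


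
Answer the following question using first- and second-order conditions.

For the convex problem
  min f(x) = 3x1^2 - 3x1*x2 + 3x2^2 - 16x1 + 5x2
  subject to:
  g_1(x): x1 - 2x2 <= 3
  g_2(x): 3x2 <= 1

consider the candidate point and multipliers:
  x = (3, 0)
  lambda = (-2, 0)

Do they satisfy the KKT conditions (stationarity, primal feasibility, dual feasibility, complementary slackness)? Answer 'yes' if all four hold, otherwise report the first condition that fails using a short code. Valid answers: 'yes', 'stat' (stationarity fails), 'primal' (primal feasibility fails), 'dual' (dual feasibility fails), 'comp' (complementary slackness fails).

Gradient of f: grad f(x) = Q x + c = (2, -4)
Constraint values g_i(x) = a_i^T x - b_i:
  g_1((3, 0)) = 0
  g_2((3, 0)) = -1
Stationarity residual: grad f(x) + sum_i lambda_i a_i = (0, 0)
  -> stationarity OK
Primal feasibility (all g_i <= 0): OK
Dual feasibility (all lambda_i >= 0): FAILS
Complementary slackness (lambda_i * g_i(x) = 0 for all i): OK

Verdict: the first failing condition is dual_feasibility -> dual.

dual


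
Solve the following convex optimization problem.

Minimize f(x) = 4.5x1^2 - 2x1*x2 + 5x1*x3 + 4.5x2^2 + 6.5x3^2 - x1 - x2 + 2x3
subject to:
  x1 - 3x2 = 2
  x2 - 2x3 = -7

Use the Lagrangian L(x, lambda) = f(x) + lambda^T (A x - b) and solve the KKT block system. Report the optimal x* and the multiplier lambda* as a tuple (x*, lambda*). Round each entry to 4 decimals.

Form the Lagrangian:
  L(x, lambda) = (1/2) x^T Q x + c^T x + lambda^T (A x - b)
Stationarity (grad_x L = 0): Q x + c + A^T lambda = 0.
Primal feasibility: A x = b.

This gives the KKT block system:
  [ Q   A^T ] [ x     ]   [-c ]
  [ A    0  ] [ lambda ] = [ b ]

Solving the linear system:
  x*      = (-1.9662, -1.3221, 2.839)
  lambda* = (1.8571, 14.5377)
  f(x*)   = 53.5078

x* = (-1.9662, -1.3221, 2.839), lambda* = (1.8571, 14.5377)


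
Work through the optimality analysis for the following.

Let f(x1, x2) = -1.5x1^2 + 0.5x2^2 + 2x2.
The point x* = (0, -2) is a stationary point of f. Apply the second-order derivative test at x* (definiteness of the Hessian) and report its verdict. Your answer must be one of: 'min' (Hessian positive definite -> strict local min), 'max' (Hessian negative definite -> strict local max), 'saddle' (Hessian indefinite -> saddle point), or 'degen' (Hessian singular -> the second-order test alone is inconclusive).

Compute the Hessian H = grad^2 f:
  H = [[-3, 0], [0, 1]]
Verify stationarity: grad f(x*) = H x* + g = (0, 0).
Eigenvalues of H: -3, 1.
Eigenvalues have mixed signs, so H is indefinite -> x* is a saddle point.

saddle


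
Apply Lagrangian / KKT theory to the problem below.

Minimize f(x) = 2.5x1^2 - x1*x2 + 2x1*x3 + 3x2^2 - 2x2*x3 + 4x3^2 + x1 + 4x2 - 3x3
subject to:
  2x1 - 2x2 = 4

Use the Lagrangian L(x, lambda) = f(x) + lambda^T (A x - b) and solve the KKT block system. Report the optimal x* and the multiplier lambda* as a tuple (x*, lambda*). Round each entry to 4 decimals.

Form the Lagrangian:
  L(x, lambda) = (1/2) x^T Q x + c^T x + lambda^T (A x - b)
Stationarity (grad_x L = 0): Q x + c + A^T lambda = 0.
Primal feasibility: A x = b.

This gives the KKT block system:
  [ Q   A^T ] [ x     ]   [-c ]
  [ A    0  ] [ lambda ] = [ b ]

Solving the linear system:
  x*      = (0.5556, -1.4444, -0.125)
  lambda* = (-2.4861)
  f(x*)   = 2.5486

x* = (0.5556, -1.4444, -0.125), lambda* = (-2.4861)


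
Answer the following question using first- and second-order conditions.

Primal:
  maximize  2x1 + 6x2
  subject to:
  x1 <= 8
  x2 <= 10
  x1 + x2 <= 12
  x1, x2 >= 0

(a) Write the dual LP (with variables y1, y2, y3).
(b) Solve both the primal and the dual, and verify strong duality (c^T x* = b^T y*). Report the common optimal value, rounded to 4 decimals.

The standard primal-dual pair for 'max c^T x s.t. A x <= b, x >= 0' is:
  Dual:  min b^T y  s.t.  A^T y >= c,  y >= 0.

So the dual LP is:
  minimize  8y1 + 10y2 + 12y3
  subject to:
    y1 + y3 >= 2
    y2 + y3 >= 6
    y1, y2, y3 >= 0

Solving the primal: x* = (2, 10).
  primal value c^T x* = 64.
Solving the dual: y* = (0, 4, 2).
  dual value b^T y* = 64.
Strong duality: c^T x* = b^T y*. Confirmed.

64


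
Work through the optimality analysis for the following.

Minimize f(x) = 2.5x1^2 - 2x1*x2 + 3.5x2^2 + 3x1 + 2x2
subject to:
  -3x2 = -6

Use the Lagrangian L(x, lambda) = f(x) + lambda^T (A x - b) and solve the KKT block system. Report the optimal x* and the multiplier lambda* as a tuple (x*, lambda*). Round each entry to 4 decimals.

Form the Lagrangian:
  L(x, lambda) = (1/2) x^T Q x + c^T x + lambda^T (A x - b)
Stationarity (grad_x L = 0): Q x + c + A^T lambda = 0.
Primal feasibility: A x = b.

This gives the KKT block system:
  [ Q   A^T ] [ x     ]   [-c ]
  [ A    0  ] [ lambda ] = [ b ]

Solving the linear system:
  x*      = (0.2, 2)
  lambda* = (5.2)
  f(x*)   = 17.9

x* = (0.2, 2), lambda* = (5.2)


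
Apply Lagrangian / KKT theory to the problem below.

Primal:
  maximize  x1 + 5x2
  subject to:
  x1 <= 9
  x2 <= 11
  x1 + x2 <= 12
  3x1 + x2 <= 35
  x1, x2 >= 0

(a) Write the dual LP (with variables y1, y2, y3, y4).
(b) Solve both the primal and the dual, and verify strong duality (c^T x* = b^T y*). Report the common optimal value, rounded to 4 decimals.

The standard primal-dual pair for 'max c^T x s.t. A x <= b, x >= 0' is:
  Dual:  min b^T y  s.t.  A^T y >= c,  y >= 0.

So the dual LP is:
  minimize  9y1 + 11y2 + 12y3 + 35y4
  subject to:
    y1 + y3 + 3y4 >= 1
    y2 + y3 + y4 >= 5
    y1, y2, y3, y4 >= 0

Solving the primal: x* = (1, 11).
  primal value c^T x* = 56.
Solving the dual: y* = (0, 4, 1, 0).
  dual value b^T y* = 56.
Strong duality: c^T x* = b^T y*. Confirmed.

56


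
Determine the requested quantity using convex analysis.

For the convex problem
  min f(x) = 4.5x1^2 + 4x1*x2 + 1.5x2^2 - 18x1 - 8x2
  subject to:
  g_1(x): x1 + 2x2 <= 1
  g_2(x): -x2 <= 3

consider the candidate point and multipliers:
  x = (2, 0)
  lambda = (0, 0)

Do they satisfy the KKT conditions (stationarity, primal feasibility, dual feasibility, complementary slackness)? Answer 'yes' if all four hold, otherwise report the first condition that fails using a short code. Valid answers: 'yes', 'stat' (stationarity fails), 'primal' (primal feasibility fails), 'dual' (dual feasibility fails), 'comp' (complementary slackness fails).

Gradient of f: grad f(x) = Q x + c = (0, 0)
Constraint values g_i(x) = a_i^T x - b_i:
  g_1((2, 0)) = 1
  g_2((2, 0)) = -3
Stationarity residual: grad f(x) + sum_i lambda_i a_i = (0, 0)
  -> stationarity OK
Primal feasibility (all g_i <= 0): FAILS
Dual feasibility (all lambda_i >= 0): OK
Complementary slackness (lambda_i * g_i(x) = 0 for all i): OK

Verdict: the first failing condition is primal_feasibility -> primal.

primal


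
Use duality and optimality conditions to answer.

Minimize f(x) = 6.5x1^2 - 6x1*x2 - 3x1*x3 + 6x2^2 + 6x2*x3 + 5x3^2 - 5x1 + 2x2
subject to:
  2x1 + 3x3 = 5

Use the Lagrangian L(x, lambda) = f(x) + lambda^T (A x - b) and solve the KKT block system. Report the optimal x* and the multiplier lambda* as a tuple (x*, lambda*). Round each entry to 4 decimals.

Form the Lagrangian:
  L(x, lambda) = (1/2) x^T Q x + c^T x + lambda^T (A x - b)
Stationarity (grad_x L = 0): Q x + c + A^T lambda = 0.
Primal feasibility: A x = b.

This gives the KKT block system:
  [ Q   A^T ] [ x     ]   [-c ]
  [ A    0  ] [ lambda ] = [ b ]

Solving the linear system:
  x*      = (0.8475, -0.2938, 1.1017)
  lambda* = (-2.2373)
  f(x*)   = 3.1808

x* = (0.8475, -0.2938, 1.1017), lambda* = (-2.2373)


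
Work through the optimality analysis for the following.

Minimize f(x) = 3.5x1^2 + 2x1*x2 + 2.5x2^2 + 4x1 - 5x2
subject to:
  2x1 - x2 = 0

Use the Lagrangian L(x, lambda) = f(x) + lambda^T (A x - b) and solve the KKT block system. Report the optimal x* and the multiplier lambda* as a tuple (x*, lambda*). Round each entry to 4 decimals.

Form the Lagrangian:
  L(x, lambda) = (1/2) x^T Q x + c^T x + lambda^T (A x - b)
Stationarity (grad_x L = 0): Q x + c + A^T lambda = 0.
Primal feasibility: A x = b.

This gives the KKT block system:
  [ Q   A^T ] [ x     ]   [-c ]
  [ A    0  ] [ lambda ] = [ b ]

Solving the linear system:
  x*      = (0.1714, 0.3429)
  lambda* = (-2.9429)
  f(x*)   = -0.5143

x* = (0.1714, 0.3429), lambda* = (-2.9429)


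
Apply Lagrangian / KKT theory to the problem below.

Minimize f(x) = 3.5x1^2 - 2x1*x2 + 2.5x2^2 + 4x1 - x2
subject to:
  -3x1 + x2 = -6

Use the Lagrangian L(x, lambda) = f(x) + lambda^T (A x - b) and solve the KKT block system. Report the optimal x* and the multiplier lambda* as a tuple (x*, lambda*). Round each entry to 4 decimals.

Form the Lagrangian:
  L(x, lambda) = (1/2) x^T Q x + c^T x + lambda^T (A x - b)
Stationarity (grad_x L = 0): Q x + c + A^T lambda = 0.
Primal feasibility: A x = b.

This gives the KKT block system:
  [ Q   A^T ] [ x     ]   [-c ]
  [ A    0  ] [ lambda ] = [ b ]

Solving the linear system:
  x*      = (1.925, -0.225)
  lambda* = (5.975)
  f(x*)   = 21.8875

x* = (1.925, -0.225), lambda* = (5.975)


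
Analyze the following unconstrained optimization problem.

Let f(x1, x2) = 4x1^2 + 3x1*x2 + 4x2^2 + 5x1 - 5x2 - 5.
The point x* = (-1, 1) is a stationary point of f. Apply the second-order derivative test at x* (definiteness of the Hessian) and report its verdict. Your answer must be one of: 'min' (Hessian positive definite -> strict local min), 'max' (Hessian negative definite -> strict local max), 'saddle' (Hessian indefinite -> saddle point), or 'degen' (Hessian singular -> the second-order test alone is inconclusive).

Compute the Hessian H = grad^2 f:
  H = [[8, 3], [3, 8]]
Verify stationarity: grad f(x*) = H x* + g = (0, 0).
Eigenvalues of H: 5, 11.
Both eigenvalues > 0, so H is positive definite -> x* is a strict local min.

min


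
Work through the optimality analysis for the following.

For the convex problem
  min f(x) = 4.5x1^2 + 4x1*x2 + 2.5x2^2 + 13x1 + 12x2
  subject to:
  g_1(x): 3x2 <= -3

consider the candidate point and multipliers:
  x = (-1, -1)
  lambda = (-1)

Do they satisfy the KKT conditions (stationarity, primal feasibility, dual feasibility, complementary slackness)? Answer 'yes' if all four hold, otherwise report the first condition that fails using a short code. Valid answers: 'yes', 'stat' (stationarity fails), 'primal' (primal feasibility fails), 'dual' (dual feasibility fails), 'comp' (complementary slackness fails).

Gradient of f: grad f(x) = Q x + c = (0, 3)
Constraint values g_i(x) = a_i^T x - b_i:
  g_1((-1, -1)) = 0
Stationarity residual: grad f(x) + sum_i lambda_i a_i = (0, 0)
  -> stationarity OK
Primal feasibility (all g_i <= 0): OK
Dual feasibility (all lambda_i >= 0): FAILS
Complementary slackness (lambda_i * g_i(x) = 0 for all i): OK

Verdict: the first failing condition is dual_feasibility -> dual.

dual


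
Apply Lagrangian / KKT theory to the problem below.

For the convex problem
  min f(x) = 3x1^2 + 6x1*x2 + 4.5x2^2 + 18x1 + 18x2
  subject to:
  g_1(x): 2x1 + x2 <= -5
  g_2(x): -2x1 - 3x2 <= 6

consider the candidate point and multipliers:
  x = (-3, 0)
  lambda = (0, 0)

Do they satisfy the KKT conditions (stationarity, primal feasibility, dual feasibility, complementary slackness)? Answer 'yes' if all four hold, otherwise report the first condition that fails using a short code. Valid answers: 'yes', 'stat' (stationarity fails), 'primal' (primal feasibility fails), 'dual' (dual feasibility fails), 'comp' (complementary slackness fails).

Gradient of f: grad f(x) = Q x + c = (0, 0)
Constraint values g_i(x) = a_i^T x - b_i:
  g_1((-3, 0)) = -1
  g_2((-3, 0)) = 0
Stationarity residual: grad f(x) + sum_i lambda_i a_i = (0, 0)
  -> stationarity OK
Primal feasibility (all g_i <= 0): OK
Dual feasibility (all lambda_i >= 0): OK
Complementary slackness (lambda_i * g_i(x) = 0 for all i): OK

Verdict: yes, KKT holds.

yes


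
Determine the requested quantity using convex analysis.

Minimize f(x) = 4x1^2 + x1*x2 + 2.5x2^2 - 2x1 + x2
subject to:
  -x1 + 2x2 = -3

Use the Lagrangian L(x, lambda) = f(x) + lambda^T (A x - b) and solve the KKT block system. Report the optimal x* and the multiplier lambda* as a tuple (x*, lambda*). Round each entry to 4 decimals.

Form the Lagrangian:
  L(x, lambda) = (1/2) x^T Q x + c^T x + lambda^T (A x - b)
Stationarity (grad_x L = 0): Q x + c + A^T lambda = 0.
Primal feasibility: A x = b.

This gives the KKT block system:
  [ Q   A^T ] [ x     ]   [-c ]
  [ A    0  ] [ lambda ] = [ b ]

Solving the linear system:
  x*      = (0.6585, -1.1707)
  lambda* = (2.0976)
  f(x*)   = 1.9024

x* = (0.6585, -1.1707), lambda* = (2.0976)


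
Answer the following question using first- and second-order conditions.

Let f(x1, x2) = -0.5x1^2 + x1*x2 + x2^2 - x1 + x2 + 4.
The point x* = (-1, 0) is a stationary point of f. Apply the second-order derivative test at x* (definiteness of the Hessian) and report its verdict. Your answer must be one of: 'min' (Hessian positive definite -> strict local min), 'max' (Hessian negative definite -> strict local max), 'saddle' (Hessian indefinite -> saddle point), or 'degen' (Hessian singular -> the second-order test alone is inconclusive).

Compute the Hessian H = grad^2 f:
  H = [[-1, 1], [1, 2]]
Verify stationarity: grad f(x*) = H x* + g = (0, 0).
Eigenvalues of H: -1.3028, 2.3028.
Eigenvalues have mixed signs, so H is indefinite -> x* is a saddle point.

saddle


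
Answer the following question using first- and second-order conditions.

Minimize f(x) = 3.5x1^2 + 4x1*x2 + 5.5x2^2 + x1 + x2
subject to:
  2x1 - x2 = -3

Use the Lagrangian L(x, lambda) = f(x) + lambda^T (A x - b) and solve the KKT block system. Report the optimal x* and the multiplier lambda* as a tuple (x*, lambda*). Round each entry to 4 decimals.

Form the Lagrangian:
  L(x, lambda) = (1/2) x^T Q x + c^T x + lambda^T (A x - b)
Stationarity (grad_x L = 0): Q x + c + A^T lambda = 0.
Primal feasibility: A x = b.

This gives the KKT block system:
  [ Q   A^T ] [ x     ]   [-c ]
  [ A    0  ] [ lambda ] = [ b ]

Solving the linear system:
  x*      = (-1.209, 0.5821)
  lambda* = (2.5672)
  f(x*)   = 3.5373

x* = (-1.209, 0.5821), lambda* = (2.5672)


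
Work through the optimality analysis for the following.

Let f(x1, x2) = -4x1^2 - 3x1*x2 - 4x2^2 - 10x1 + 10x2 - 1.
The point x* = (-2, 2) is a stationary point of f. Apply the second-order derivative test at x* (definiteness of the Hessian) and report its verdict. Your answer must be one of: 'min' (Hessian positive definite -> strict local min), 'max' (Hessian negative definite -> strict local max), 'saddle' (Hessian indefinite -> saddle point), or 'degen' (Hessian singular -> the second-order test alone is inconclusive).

Compute the Hessian H = grad^2 f:
  H = [[-8, -3], [-3, -8]]
Verify stationarity: grad f(x*) = H x* + g = (0, 0).
Eigenvalues of H: -11, -5.
Both eigenvalues < 0, so H is negative definite -> x* is a strict local max.

max


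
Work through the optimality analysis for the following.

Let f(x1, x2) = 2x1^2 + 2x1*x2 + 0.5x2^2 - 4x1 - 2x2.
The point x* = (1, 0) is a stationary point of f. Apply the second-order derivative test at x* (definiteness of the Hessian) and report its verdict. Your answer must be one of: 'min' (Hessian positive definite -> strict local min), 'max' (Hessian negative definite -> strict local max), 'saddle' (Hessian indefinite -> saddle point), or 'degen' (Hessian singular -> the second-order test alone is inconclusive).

Compute the Hessian H = grad^2 f:
  H = [[4, 2], [2, 1]]
Verify stationarity: grad f(x*) = H x* + g = (0, 0).
Eigenvalues of H: 0, 5.
H has a zero eigenvalue (singular; positive semidefinite but not definite), so H is neither positive definite, negative definite, nor indefinite. The second-order test alone is inconclusive -> degen.
(Indeed, f is constant along the null direction of H through x*, so x* is not a strict local extremum.)

degen


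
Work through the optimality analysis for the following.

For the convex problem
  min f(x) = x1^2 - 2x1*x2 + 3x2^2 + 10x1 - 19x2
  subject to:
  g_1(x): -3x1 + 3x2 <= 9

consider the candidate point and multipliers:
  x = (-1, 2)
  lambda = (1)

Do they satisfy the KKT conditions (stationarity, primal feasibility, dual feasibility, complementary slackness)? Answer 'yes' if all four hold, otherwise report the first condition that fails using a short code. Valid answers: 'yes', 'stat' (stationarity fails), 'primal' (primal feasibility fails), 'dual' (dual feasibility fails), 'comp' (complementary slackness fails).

Gradient of f: grad f(x) = Q x + c = (4, -5)
Constraint values g_i(x) = a_i^T x - b_i:
  g_1((-1, 2)) = 0
Stationarity residual: grad f(x) + sum_i lambda_i a_i = (1, -2)
  -> stationarity FAILS
Primal feasibility (all g_i <= 0): OK
Dual feasibility (all lambda_i >= 0): OK
Complementary slackness (lambda_i * g_i(x) = 0 for all i): OK

Verdict: the first failing condition is stationarity -> stat.

stat


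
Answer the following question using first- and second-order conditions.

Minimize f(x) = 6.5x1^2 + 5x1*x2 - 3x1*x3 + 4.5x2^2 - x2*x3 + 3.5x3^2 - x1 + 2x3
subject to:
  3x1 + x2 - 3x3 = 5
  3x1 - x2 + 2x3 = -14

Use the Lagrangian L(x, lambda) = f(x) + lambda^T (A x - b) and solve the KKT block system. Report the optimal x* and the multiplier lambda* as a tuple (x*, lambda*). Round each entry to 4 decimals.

Form the Lagrangian:
  L(x, lambda) = (1/2) x^T Q x + c^T x + lambda^T (A x - b)
Stationarity (grad_x L = 0): Q x + c + A^T lambda = 0.
Primal feasibility: A x = b.

This gives the KKT block system:
  [ Q   A^T ] [ x     ]   [-c ]
  [ A    0  ] [ lambda ] = [ b ]

Solving the linear system:
  x*      = (-2.0301, 1.5481, -3.1808)
  lambda* = (-1.7968, 5.1664)
  f(x*)   = 38.4908

x* = (-2.0301, 1.5481, -3.1808), lambda* = (-1.7968, 5.1664)


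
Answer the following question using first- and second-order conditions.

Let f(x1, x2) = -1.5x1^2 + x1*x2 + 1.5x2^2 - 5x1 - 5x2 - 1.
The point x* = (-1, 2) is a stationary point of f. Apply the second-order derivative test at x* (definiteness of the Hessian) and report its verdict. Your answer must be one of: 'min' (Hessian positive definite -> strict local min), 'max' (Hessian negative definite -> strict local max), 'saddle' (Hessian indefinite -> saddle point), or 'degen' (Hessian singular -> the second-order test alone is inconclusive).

Compute the Hessian H = grad^2 f:
  H = [[-3, 1], [1, 3]]
Verify stationarity: grad f(x*) = H x* + g = (0, 0).
Eigenvalues of H: -3.1623, 3.1623.
Eigenvalues have mixed signs, so H is indefinite -> x* is a saddle point.

saddle


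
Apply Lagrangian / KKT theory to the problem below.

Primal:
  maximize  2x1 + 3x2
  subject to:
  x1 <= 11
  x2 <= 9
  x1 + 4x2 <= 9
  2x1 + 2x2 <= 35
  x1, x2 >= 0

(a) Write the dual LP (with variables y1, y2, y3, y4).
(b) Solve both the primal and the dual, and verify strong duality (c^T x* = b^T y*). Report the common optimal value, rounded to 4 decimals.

The standard primal-dual pair for 'max c^T x s.t. A x <= b, x >= 0' is:
  Dual:  min b^T y  s.t.  A^T y >= c,  y >= 0.

So the dual LP is:
  minimize  11y1 + 9y2 + 9y3 + 35y4
  subject to:
    y1 + y3 + 2y4 >= 2
    y2 + 4y3 + 2y4 >= 3
    y1, y2, y3, y4 >= 0

Solving the primal: x* = (9, 0).
  primal value c^T x* = 18.
Solving the dual: y* = (0, 0, 2, 0).
  dual value b^T y* = 18.
Strong duality: c^T x* = b^T y*. Confirmed.

18


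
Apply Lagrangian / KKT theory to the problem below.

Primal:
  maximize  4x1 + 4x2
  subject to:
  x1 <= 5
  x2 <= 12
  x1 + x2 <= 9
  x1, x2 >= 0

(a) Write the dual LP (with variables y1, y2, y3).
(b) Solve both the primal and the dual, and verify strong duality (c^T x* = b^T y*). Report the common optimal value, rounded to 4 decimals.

The standard primal-dual pair for 'max c^T x s.t. A x <= b, x >= 0' is:
  Dual:  min b^T y  s.t.  A^T y >= c,  y >= 0.

So the dual LP is:
  minimize  5y1 + 12y2 + 9y3
  subject to:
    y1 + y3 >= 4
    y2 + y3 >= 4
    y1, y2, y3 >= 0

Solving the primal: x* = (0, 9).
  primal value c^T x* = 36.
Solving the dual: y* = (0, 0, 4).
  dual value b^T y* = 36.
Strong duality: c^T x* = b^T y*. Confirmed.

36


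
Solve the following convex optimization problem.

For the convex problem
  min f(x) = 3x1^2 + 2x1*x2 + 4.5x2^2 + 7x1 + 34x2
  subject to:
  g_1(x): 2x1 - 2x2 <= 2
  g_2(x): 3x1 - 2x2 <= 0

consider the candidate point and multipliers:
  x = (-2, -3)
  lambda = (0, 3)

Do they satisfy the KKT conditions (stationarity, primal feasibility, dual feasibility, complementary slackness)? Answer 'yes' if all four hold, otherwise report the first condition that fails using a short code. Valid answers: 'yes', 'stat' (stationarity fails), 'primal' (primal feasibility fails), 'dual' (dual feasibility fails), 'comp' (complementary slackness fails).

Gradient of f: grad f(x) = Q x + c = (-11, 3)
Constraint values g_i(x) = a_i^T x - b_i:
  g_1((-2, -3)) = 0
  g_2((-2, -3)) = 0
Stationarity residual: grad f(x) + sum_i lambda_i a_i = (-2, -3)
  -> stationarity FAILS
Primal feasibility (all g_i <= 0): OK
Dual feasibility (all lambda_i >= 0): OK
Complementary slackness (lambda_i * g_i(x) = 0 for all i): OK

Verdict: the first failing condition is stationarity -> stat.

stat


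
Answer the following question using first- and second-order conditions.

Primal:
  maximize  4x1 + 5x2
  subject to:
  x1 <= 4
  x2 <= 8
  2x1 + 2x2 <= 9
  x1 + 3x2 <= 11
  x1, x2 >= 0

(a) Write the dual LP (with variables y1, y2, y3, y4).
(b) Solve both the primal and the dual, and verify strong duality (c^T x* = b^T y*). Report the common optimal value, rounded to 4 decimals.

The standard primal-dual pair for 'max c^T x s.t. A x <= b, x >= 0' is:
  Dual:  min b^T y  s.t.  A^T y >= c,  y >= 0.

So the dual LP is:
  minimize  4y1 + 8y2 + 9y3 + 11y4
  subject to:
    y1 + 2y3 + y4 >= 4
    y2 + 2y3 + 3y4 >= 5
    y1, y2, y3, y4 >= 0

Solving the primal: x* = (1.25, 3.25).
  primal value c^T x* = 21.25.
Solving the dual: y* = (0, 0, 1.75, 0.5).
  dual value b^T y* = 21.25.
Strong duality: c^T x* = b^T y*. Confirmed.

21.25


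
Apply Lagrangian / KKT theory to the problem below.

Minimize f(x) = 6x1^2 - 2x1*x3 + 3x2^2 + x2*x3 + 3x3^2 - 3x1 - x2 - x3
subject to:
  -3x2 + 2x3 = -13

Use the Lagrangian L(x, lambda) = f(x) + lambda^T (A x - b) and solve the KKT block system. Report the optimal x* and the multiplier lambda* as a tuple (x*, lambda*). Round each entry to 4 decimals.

Form the Lagrangian:
  L(x, lambda) = (1/2) x^T Q x + c^T x + lambda^T (A x - b)
Stationarity (grad_x L = 0): Q x + c + A^T lambda = 0.
Primal feasibility: A x = b.

This gives the KKT block system:
  [ Q   A^T ] [ x     ]   [-c ]
  [ A    0  ] [ lambda ] = [ b ]

Solving the linear system:
  x*      = (-0.0862, 2.9885, -2.0172)
  lambda* = (4.9713)
  f(x*)   = 31.9569

x* = (-0.0862, 2.9885, -2.0172), lambda* = (4.9713)


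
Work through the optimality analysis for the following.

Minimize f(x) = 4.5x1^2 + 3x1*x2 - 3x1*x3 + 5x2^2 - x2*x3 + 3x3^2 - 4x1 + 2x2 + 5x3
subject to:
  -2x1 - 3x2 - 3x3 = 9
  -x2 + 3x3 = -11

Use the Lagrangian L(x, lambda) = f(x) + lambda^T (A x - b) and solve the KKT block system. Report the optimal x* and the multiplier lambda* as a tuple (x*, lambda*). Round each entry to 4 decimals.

Form the Lagrangian:
  L(x, lambda) = (1/2) x^T Q x + c^T x + lambda^T (A x - b)
Stationarity (grad_x L = 0): Q x + c + A^T lambda = 0.
Primal feasibility: A x = b.

This gives the KKT block system:
  [ Q   A^T ] [ x     ]   [-c ]
  [ A    0  ] [ lambda ] = [ b ]

Solving the linear system:
  x*      = (-0.5789, 0.7895, -3.4035)
  lambda* = (1.6842, 6.5088)
  f(x*)   = 21.6579

x* = (-0.5789, 0.7895, -3.4035), lambda* = (1.6842, 6.5088)


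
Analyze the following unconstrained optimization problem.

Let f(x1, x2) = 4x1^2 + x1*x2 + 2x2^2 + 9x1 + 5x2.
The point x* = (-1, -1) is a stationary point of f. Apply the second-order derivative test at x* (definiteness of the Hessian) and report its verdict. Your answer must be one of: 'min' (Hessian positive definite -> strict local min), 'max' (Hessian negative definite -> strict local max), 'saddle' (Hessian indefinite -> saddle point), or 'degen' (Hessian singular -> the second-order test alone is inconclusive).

Compute the Hessian H = grad^2 f:
  H = [[8, 1], [1, 4]]
Verify stationarity: grad f(x*) = H x* + g = (0, 0).
Eigenvalues of H: 3.7639, 8.2361.
Both eigenvalues > 0, so H is positive definite -> x* is a strict local min.

min


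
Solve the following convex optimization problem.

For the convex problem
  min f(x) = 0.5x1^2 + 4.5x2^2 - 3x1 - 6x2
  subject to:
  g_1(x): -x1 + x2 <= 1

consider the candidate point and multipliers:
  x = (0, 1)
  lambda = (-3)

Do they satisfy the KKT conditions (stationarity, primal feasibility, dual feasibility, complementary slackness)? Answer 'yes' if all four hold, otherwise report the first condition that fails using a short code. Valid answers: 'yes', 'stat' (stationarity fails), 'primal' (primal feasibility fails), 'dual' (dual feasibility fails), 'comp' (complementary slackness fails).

Gradient of f: grad f(x) = Q x + c = (-3, 3)
Constraint values g_i(x) = a_i^T x - b_i:
  g_1((0, 1)) = 0
Stationarity residual: grad f(x) + sum_i lambda_i a_i = (0, 0)
  -> stationarity OK
Primal feasibility (all g_i <= 0): OK
Dual feasibility (all lambda_i >= 0): FAILS
Complementary slackness (lambda_i * g_i(x) = 0 for all i): OK

Verdict: the first failing condition is dual_feasibility -> dual.

dual


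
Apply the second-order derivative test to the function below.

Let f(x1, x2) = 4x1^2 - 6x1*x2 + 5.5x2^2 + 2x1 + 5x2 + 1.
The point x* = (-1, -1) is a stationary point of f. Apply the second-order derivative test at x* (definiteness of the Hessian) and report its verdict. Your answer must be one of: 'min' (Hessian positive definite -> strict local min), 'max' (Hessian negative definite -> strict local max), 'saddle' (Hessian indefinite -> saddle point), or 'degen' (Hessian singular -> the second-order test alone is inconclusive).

Compute the Hessian H = grad^2 f:
  H = [[8, -6], [-6, 11]]
Verify stationarity: grad f(x*) = H x* + g = (0, 0).
Eigenvalues of H: 3.3153, 15.6847.
Both eigenvalues > 0, so H is positive definite -> x* is a strict local min.

min


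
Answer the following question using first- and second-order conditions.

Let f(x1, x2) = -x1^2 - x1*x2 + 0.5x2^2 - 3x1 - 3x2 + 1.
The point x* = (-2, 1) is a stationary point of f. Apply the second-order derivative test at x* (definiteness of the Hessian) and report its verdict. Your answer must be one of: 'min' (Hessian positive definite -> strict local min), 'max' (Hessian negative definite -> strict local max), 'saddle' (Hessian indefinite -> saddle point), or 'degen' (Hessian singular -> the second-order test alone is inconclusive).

Compute the Hessian H = grad^2 f:
  H = [[-2, -1], [-1, 1]]
Verify stationarity: grad f(x*) = H x* + g = (0, 0).
Eigenvalues of H: -2.3028, 1.3028.
Eigenvalues have mixed signs, so H is indefinite -> x* is a saddle point.

saddle


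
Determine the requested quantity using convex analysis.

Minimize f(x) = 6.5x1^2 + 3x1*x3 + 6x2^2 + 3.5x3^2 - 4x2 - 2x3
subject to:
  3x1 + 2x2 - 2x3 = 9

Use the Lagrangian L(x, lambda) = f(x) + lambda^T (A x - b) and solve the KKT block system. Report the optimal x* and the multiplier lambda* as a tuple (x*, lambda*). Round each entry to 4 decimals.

Form the Lagrangian:
  L(x, lambda) = (1/2) x^T Q x + c^T x + lambda^T (A x - b)
Stationarity (grad_x L = 0): Q x + c + A^T lambda = 0.
Primal feasibility: A x = b.

This gives the KKT block system:
  [ Q   A^T ] [ x     ]   [-c ]
  [ A    0  ] [ lambda ] = [ b ]

Solving the linear system:
  x*      = (1.3178, 1.0374, -1.486)
  lambda* = (-4.2243)
  f(x*)   = 18.4206

x* = (1.3178, 1.0374, -1.486), lambda* = (-4.2243)


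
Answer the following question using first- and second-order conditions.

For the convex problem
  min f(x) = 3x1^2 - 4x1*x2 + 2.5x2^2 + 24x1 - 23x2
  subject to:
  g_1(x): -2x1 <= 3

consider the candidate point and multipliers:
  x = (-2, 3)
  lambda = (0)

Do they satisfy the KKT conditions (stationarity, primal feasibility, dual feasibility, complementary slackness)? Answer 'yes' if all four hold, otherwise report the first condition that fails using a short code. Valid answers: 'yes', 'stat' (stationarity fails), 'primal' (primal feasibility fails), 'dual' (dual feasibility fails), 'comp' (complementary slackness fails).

Gradient of f: grad f(x) = Q x + c = (0, 0)
Constraint values g_i(x) = a_i^T x - b_i:
  g_1((-2, 3)) = 1
Stationarity residual: grad f(x) + sum_i lambda_i a_i = (0, 0)
  -> stationarity OK
Primal feasibility (all g_i <= 0): FAILS
Dual feasibility (all lambda_i >= 0): OK
Complementary slackness (lambda_i * g_i(x) = 0 for all i): OK

Verdict: the first failing condition is primal_feasibility -> primal.

primal


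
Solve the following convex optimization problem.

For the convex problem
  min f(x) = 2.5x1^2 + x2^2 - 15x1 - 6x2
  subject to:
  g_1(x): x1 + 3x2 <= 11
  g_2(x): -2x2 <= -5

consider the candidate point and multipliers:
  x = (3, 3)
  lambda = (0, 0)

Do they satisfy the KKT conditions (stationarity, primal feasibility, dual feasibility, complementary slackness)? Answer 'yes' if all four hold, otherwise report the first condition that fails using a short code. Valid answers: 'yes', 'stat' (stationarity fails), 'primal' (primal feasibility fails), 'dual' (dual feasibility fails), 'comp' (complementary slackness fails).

Gradient of f: grad f(x) = Q x + c = (0, 0)
Constraint values g_i(x) = a_i^T x - b_i:
  g_1((3, 3)) = 1
  g_2((3, 3)) = -1
Stationarity residual: grad f(x) + sum_i lambda_i a_i = (0, 0)
  -> stationarity OK
Primal feasibility (all g_i <= 0): FAILS
Dual feasibility (all lambda_i >= 0): OK
Complementary slackness (lambda_i * g_i(x) = 0 for all i): OK

Verdict: the first failing condition is primal_feasibility -> primal.

primal


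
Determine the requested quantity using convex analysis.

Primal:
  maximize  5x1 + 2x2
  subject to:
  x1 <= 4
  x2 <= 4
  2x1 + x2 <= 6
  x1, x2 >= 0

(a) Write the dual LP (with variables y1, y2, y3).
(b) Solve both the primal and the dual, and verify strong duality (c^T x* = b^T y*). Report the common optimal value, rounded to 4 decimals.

The standard primal-dual pair for 'max c^T x s.t. A x <= b, x >= 0' is:
  Dual:  min b^T y  s.t.  A^T y >= c,  y >= 0.

So the dual LP is:
  minimize  4y1 + 4y2 + 6y3
  subject to:
    y1 + 2y3 >= 5
    y2 + y3 >= 2
    y1, y2, y3 >= 0

Solving the primal: x* = (3, 0).
  primal value c^T x* = 15.
Solving the dual: y* = (0, 0, 2.5).
  dual value b^T y* = 15.
Strong duality: c^T x* = b^T y*. Confirmed.

15


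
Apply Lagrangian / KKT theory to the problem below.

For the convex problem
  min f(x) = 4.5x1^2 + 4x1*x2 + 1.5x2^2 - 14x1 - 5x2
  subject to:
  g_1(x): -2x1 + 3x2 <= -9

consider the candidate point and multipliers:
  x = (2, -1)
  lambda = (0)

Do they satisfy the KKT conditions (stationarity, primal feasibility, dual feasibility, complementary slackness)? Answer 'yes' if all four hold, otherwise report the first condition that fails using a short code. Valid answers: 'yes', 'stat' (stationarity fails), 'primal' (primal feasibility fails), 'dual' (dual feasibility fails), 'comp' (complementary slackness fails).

Gradient of f: grad f(x) = Q x + c = (0, 0)
Constraint values g_i(x) = a_i^T x - b_i:
  g_1((2, -1)) = 2
Stationarity residual: grad f(x) + sum_i lambda_i a_i = (0, 0)
  -> stationarity OK
Primal feasibility (all g_i <= 0): FAILS
Dual feasibility (all lambda_i >= 0): OK
Complementary slackness (lambda_i * g_i(x) = 0 for all i): OK

Verdict: the first failing condition is primal_feasibility -> primal.

primal


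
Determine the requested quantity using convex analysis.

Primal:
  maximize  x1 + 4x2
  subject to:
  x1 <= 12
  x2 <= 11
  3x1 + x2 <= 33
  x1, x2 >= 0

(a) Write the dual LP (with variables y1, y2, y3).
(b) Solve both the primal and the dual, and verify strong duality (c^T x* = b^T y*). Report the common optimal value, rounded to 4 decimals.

The standard primal-dual pair for 'max c^T x s.t. A x <= b, x >= 0' is:
  Dual:  min b^T y  s.t.  A^T y >= c,  y >= 0.

So the dual LP is:
  minimize  12y1 + 11y2 + 33y3
  subject to:
    y1 + 3y3 >= 1
    y2 + y3 >= 4
    y1, y2, y3 >= 0

Solving the primal: x* = (7.3333, 11).
  primal value c^T x* = 51.3333.
Solving the dual: y* = (0, 3.6667, 0.3333).
  dual value b^T y* = 51.3333.
Strong duality: c^T x* = b^T y*. Confirmed.

51.3333


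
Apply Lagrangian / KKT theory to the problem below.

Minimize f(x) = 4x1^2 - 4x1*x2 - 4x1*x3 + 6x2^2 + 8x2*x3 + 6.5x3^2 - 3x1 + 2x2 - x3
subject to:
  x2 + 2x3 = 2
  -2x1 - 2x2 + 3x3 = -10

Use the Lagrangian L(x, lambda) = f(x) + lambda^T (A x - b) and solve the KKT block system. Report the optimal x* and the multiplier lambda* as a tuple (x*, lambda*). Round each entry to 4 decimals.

Form the Lagrangian:
  L(x, lambda) = (1/2) x^T Q x + c^T x + lambda^T (A x - b)
Stationarity (grad_x L = 0): Q x + c + A^T lambda = 0.
Primal feasibility: A x = b.

This gives the KKT block system:
  [ Q   A^T ] [ x     ]   [-c ]
  [ A    0  ] [ lambda ] = [ b ]

Solving the linear system:
  x*      = (2.5371, 2.2645, -0.1323)
  lambda* = (-9.2, 4.3839)
  f(x*)   = 29.6444

x* = (2.5371, 2.2645, -0.1323), lambda* = (-9.2, 4.3839)


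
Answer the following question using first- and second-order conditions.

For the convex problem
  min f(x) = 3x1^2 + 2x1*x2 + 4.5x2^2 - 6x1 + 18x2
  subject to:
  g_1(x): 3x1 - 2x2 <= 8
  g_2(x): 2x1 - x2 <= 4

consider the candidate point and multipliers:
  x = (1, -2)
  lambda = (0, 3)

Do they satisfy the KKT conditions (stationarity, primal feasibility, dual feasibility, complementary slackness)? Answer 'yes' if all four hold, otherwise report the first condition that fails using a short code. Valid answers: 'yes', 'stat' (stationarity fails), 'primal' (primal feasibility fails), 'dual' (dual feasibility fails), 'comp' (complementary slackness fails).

Gradient of f: grad f(x) = Q x + c = (-4, 2)
Constraint values g_i(x) = a_i^T x - b_i:
  g_1((1, -2)) = -1
  g_2((1, -2)) = 0
Stationarity residual: grad f(x) + sum_i lambda_i a_i = (2, -1)
  -> stationarity FAILS
Primal feasibility (all g_i <= 0): OK
Dual feasibility (all lambda_i >= 0): OK
Complementary slackness (lambda_i * g_i(x) = 0 for all i): OK

Verdict: the first failing condition is stationarity -> stat.

stat


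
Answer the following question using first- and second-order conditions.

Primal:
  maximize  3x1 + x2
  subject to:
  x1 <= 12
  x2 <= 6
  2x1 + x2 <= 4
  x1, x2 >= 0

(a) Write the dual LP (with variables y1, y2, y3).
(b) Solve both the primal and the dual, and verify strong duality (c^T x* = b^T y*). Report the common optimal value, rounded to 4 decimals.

The standard primal-dual pair for 'max c^T x s.t. A x <= b, x >= 0' is:
  Dual:  min b^T y  s.t.  A^T y >= c,  y >= 0.

So the dual LP is:
  minimize  12y1 + 6y2 + 4y3
  subject to:
    y1 + 2y3 >= 3
    y2 + y3 >= 1
    y1, y2, y3 >= 0

Solving the primal: x* = (2, 0).
  primal value c^T x* = 6.
Solving the dual: y* = (0, 0, 1.5).
  dual value b^T y* = 6.
Strong duality: c^T x* = b^T y*. Confirmed.

6
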